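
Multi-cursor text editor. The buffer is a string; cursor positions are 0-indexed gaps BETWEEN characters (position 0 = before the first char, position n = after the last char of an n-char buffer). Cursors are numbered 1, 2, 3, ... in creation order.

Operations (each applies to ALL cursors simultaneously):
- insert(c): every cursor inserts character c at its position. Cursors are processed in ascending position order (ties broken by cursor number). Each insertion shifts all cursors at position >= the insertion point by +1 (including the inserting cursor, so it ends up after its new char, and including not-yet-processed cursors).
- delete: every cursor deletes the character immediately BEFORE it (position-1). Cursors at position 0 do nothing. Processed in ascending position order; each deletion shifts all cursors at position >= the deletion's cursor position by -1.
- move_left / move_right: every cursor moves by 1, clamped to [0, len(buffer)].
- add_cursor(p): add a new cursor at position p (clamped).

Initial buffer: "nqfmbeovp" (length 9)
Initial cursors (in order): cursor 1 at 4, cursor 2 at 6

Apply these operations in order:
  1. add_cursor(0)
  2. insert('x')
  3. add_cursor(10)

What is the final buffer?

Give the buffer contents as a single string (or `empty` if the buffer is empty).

Answer: xnqfmxbexovp

Derivation:
After op 1 (add_cursor(0)): buffer="nqfmbeovp" (len 9), cursors c3@0 c1@4 c2@6, authorship .........
After op 2 (insert('x')): buffer="xnqfmxbexovp" (len 12), cursors c3@1 c1@6 c2@9, authorship 3....1..2...
After op 3 (add_cursor(10)): buffer="xnqfmxbexovp" (len 12), cursors c3@1 c1@6 c2@9 c4@10, authorship 3....1..2...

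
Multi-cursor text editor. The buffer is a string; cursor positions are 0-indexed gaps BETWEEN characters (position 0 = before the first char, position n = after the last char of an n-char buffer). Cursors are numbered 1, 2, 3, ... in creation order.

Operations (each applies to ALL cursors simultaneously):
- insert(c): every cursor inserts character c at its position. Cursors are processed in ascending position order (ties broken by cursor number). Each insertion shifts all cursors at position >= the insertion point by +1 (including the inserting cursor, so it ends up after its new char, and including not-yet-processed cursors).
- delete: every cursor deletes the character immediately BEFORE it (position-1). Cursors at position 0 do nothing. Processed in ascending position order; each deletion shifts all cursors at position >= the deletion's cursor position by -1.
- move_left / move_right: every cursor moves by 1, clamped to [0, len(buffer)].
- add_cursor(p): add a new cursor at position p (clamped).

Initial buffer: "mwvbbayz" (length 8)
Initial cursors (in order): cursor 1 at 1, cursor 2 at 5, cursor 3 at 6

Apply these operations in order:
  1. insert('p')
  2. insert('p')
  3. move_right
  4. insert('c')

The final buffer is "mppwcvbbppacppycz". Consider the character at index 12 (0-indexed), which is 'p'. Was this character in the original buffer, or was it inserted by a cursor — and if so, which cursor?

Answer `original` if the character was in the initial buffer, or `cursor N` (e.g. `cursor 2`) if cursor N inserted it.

After op 1 (insert('p')): buffer="mpwvbbpapyz" (len 11), cursors c1@2 c2@7 c3@9, authorship .1....2.3..
After op 2 (insert('p')): buffer="mppwvbbppappyz" (len 14), cursors c1@3 c2@9 c3@12, authorship .11....22.33..
After op 3 (move_right): buffer="mppwvbbppappyz" (len 14), cursors c1@4 c2@10 c3@13, authorship .11....22.33..
After op 4 (insert('c')): buffer="mppwcvbbppacppycz" (len 17), cursors c1@5 c2@12 c3@16, authorship .11.1...22.233.3.
Authorship (.=original, N=cursor N): . 1 1 . 1 . . . 2 2 . 2 3 3 . 3 .
Index 12: author = 3

Answer: cursor 3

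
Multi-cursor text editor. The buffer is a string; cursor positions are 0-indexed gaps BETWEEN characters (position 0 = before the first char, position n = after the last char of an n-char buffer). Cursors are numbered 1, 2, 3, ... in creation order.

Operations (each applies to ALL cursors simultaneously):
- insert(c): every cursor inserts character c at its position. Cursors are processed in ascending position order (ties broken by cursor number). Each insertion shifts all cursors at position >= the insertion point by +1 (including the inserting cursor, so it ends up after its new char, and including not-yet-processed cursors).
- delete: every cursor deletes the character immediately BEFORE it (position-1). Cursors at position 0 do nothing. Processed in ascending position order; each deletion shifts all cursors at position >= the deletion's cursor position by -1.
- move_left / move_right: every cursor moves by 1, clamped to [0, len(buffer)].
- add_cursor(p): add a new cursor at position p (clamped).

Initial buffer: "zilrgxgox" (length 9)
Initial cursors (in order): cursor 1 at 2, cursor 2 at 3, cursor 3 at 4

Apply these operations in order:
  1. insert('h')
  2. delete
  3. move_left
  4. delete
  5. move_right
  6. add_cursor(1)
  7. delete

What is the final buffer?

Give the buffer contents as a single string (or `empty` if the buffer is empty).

After op 1 (insert('h')): buffer="zihlhrhgxgox" (len 12), cursors c1@3 c2@5 c3@7, authorship ..1.2.3.....
After op 2 (delete): buffer="zilrgxgox" (len 9), cursors c1@2 c2@3 c3@4, authorship .........
After op 3 (move_left): buffer="zilrgxgox" (len 9), cursors c1@1 c2@2 c3@3, authorship .........
After op 4 (delete): buffer="rgxgox" (len 6), cursors c1@0 c2@0 c3@0, authorship ......
After op 5 (move_right): buffer="rgxgox" (len 6), cursors c1@1 c2@1 c3@1, authorship ......
After op 6 (add_cursor(1)): buffer="rgxgox" (len 6), cursors c1@1 c2@1 c3@1 c4@1, authorship ......
After op 7 (delete): buffer="gxgox" (len 5), cursors c1@0 c2@0 c3@0 c4@0, authorship .....

Answer: gxgox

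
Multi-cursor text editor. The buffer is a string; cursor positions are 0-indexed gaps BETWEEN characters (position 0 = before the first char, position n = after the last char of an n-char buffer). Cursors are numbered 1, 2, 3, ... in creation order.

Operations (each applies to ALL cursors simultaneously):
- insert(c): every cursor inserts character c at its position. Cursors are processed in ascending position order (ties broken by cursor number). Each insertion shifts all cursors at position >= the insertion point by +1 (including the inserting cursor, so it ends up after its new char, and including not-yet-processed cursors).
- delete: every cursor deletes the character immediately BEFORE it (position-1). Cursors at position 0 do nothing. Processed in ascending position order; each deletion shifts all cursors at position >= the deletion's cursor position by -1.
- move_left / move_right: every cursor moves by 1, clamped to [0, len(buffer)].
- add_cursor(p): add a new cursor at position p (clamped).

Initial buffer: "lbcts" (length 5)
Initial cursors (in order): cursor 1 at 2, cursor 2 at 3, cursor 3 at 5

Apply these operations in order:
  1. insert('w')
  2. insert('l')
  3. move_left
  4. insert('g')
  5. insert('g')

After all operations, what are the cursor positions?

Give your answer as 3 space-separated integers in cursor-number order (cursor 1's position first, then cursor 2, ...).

After op 1 (insert('w')): buffer="lbwcwtsw" (len 8), cursors c1@3 c2@5 c3@8, authorship ..1.2..3
After op 2 (insert('l')): buffer="lbwlcwltswl" (len 11), cursors c1@4 c2@7 c3@11, authorship ..11.22..33
After op 3 (move_left): buffer="lbwlcwltswl" (len 11), cursors c1@3 c2@6 c3@10, authorship ..11.22..33
After op 4 (insert('g')): buffer="lbwglcwgltswgl" (len 14), cursors c1@4 c2@8 c3@13, authorship ..111.222..333
After op 5 (insert('g')): buffer="lbwgglcwggltswggl" (len 17), cursors c1@5 c2@10 c3@16, authorship ..1111.2222..3333

Answer: 5 10 16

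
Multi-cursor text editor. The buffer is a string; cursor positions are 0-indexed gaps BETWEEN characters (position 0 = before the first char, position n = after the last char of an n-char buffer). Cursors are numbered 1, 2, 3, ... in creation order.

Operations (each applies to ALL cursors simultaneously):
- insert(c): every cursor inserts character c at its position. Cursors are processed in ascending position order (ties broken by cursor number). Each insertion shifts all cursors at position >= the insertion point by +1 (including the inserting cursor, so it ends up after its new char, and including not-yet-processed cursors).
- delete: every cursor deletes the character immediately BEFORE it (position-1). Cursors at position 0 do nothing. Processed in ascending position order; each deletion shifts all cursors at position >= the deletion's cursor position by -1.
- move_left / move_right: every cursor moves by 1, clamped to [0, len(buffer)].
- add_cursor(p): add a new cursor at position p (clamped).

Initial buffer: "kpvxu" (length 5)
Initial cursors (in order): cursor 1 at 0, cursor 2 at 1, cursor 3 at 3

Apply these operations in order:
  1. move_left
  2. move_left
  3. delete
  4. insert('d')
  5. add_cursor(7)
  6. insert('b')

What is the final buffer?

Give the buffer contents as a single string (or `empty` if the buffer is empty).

Answer: dddbbbpvxub

Derivation:
After op 1 (move_left): buffer="kpvxu" (len 5), cursors c1@0 c2@0 c3@2, authorship .....
After op 2 (move_left): buffer="kpvxu" (len 5), cursors c1@0 c2@0 c3@1, authorship .....
After op 3 (delete): buffer="pvxu" (len 4), cursors c1@0 c2@0 c3@0, authorship ....
After op 4 (insert('d')): buffer="dddpvxu" (len 7), cursors c1@3 c2@3 c3@3, authorship 123....
After op 5 (add_cursor(7)): buffer="dddpvxu" (len 7), cursors c1@3 c2@3 c3@3 c4@7, authorship 123....
After op 6 (insert('b')): buffer="dddbbbpvxub" (len 11), cursors c1@6 c2@6 c3@6 c4@11, authorship 123123....4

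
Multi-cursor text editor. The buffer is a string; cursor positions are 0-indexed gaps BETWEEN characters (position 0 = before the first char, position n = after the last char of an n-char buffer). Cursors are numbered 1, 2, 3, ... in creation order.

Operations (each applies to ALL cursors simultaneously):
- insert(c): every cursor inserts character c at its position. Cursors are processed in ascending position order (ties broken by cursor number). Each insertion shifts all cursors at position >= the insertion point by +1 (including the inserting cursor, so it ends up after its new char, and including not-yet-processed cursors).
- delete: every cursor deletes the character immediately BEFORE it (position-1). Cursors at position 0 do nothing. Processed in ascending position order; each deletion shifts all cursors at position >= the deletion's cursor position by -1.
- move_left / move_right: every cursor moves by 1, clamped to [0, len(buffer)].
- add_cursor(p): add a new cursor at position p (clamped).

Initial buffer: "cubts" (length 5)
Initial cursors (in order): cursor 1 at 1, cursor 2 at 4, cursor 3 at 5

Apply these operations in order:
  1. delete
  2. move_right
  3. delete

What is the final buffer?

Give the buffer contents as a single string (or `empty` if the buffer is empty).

Answer: empty

Derivation:
After op 1 (delete): buffer="ub" (len 2), cursors c1@0 c2@2 c3@2, authorship ..
After op 2 (move_right): buffer="ub" (len 2), cursors c1@1 c2@2 c3@2, authorship ..
After op 3 (delete): buffer="" (len 0), cursors c1@0 c2@0 c3@0, authorship 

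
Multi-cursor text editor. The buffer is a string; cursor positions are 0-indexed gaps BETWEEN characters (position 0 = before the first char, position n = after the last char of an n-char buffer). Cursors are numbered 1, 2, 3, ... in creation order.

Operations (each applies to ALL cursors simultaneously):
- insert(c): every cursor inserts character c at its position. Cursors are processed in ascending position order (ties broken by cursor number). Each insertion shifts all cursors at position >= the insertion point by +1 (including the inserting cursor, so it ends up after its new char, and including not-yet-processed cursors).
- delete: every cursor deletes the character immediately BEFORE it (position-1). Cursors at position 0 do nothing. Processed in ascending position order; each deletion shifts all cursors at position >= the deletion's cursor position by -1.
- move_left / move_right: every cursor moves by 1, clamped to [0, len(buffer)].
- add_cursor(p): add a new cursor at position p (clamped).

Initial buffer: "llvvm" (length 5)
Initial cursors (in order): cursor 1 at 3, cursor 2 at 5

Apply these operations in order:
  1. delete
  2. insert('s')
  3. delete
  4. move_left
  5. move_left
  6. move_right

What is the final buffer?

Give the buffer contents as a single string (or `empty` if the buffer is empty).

After op 1 (delete): buffer="llv" (len 3), cursors c1@2 c2@3, authorship ...
After op 2 (insert('s')): buffer="llsvs" (len 5), cursors c1@3 c2@5, authorship ..1.2
After op 3 (delete): buffer="llv" (len 3), cursors c1@2 c2@3, authorship ...
After op 4 (move_left): buffer="llv" (len 3), cursors c1@1 c2@2, authorship ...
After op 5 (move_left): buffer="llv" (len 3), cursors c1@0 c2@1, authorship ...
After op 6 (move_right): buffer="llv" (len 3), cursors c1@1 c2@2, authorship ...

Answer: llv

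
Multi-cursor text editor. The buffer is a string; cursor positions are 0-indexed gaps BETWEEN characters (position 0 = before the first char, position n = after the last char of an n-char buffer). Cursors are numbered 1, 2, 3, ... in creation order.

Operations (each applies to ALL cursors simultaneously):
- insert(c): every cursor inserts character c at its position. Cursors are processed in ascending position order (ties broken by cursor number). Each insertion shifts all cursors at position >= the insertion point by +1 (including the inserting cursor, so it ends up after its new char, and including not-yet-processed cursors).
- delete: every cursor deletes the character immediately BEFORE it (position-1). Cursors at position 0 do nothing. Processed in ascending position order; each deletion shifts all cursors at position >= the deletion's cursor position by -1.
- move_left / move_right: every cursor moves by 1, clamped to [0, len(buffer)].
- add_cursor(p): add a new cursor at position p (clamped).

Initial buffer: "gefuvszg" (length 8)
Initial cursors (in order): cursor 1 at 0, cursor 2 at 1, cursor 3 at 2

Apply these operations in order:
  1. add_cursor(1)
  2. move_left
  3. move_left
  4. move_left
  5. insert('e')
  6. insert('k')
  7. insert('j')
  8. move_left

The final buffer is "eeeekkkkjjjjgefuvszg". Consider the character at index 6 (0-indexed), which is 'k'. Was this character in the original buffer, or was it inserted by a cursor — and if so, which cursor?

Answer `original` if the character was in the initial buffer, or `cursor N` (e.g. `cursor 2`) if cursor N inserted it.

Answer: cursor 3

Derivation:
After op 1 (add_cursor(1)): buffer="gefuvszg" (len 8), cursors c1@0 c2@1 c4@1 c3@2, authorship ........
After op 2 (move_left): buffer="gefuvszg" (len 8), cursors c1@0 c2@0 c4@0 c3@1, authorship ........
After op 3 (move_left): buffer="gefuvszg" (len 8), cursors c1@0 c2@0 c3@0 c4@0, authorship ........
After op 4 (move_left): buffer="gefuvszg" (len 8), cursors c1@0 c2@0 c3@0 c4@0, authorship ........
After op 5 (insert('e')): buffer="eeeegefuvszg" (len 12), cursors c1@4 c2@4 c3@4 c4@4, authorship 1234........
After op 6 (insert('k')): buffer="eeeekkkkgefuvszg" (len 16), cursors c1@8 c2@8 c3@8 c4@8, authorship 12341234........
After op 7 (insert('j')): buffer="eeeekkkkjjjjgefuvszg" (len 20), cursors c1@12 c2@12 c3@12 c4@12, authorship 123412341234........
After op 8 (move_left): buffer="eeeekkkkjjjjgefuvszg" (len 20), cursors c1@11 c2@11 c3@11 c4@11, authorship 123412341234........
Authorship (.=original, N=cursor N): 1 2 3 4 1 2 3 4 1 2 3 4 . . . . . . . .
Index 6: author = 3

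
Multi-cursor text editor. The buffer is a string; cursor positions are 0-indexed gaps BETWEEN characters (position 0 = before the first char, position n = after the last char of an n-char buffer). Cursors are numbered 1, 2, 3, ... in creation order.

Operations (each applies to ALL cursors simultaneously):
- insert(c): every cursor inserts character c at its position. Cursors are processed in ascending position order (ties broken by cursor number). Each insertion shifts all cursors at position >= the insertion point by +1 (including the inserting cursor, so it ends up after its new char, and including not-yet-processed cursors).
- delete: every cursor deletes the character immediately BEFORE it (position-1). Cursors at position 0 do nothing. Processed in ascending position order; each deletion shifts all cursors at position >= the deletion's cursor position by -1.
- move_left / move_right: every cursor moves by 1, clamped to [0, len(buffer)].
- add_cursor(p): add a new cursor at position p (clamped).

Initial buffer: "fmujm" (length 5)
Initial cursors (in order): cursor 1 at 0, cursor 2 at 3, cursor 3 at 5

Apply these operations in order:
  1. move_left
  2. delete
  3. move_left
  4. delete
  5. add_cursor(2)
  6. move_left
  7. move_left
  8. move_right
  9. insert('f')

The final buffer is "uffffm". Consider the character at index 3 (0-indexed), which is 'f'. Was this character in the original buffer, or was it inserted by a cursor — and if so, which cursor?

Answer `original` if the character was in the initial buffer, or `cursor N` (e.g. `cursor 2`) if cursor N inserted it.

Answer: cursor 3

Derivation:
After op 1 (move_left): buffer="fmujm" (len 5), cursors c1@0 c2@2 c3@4, authorship .....
After op 2 (delete): buffer="fum" (len 3), cursors c1@0 c2@1 c3@2, authorship ...
After op 3 (move_left): buffer="fum" (len 3), cursors c1@0 c2@0 c3@1, authorship ...
After op 4 (delete): buffer="um" (len 2), cursors c1@0 c2@0 c3@0, authorship ..
After op 5 (add_cursor(2)): buffer="um" (len 2), cursors c1@0 c2@0 c3@0 c4@2, authorship ..
After op 6 (move_left): buffer="um" (len 2), cursors c1@0 c2@0 c3@0 c4@1, authorship ..
After op 7 (move_left): buffer="um" (len 2), cursors c1@0 c2@0 c3@0 c4@0, authorship ..
After op 8 (move_right): buffer="um" (len 2), cursors c1@1 c2@1 c3@1 c4@1, authorship ..
After op 9 (insert('f')): buffer="uffffm" (len 6), cursors c1@5 c2@5 c3@5 c4@5, authorship .1234.
Authorship (.=original, N=cursor N): . 1 2 3 4 .
Index 3: author = 3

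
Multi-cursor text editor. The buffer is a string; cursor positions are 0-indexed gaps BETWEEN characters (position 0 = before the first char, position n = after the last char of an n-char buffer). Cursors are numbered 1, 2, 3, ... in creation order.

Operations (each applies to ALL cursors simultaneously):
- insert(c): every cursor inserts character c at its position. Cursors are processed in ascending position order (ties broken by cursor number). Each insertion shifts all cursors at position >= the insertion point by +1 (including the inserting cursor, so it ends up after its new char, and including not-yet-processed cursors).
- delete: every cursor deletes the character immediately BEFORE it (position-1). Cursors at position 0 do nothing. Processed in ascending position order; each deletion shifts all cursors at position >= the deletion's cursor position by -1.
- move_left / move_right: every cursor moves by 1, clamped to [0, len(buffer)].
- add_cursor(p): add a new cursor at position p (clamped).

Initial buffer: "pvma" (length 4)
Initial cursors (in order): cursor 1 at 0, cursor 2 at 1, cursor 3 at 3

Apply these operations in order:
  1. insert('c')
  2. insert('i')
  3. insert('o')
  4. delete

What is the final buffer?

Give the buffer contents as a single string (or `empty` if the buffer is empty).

After op 1 (insert('c')): buffer="cpcvmca" (len 7), cursors c1@1 c2@3 c3@6, authorship 1.2..3.
After op 2 (insert('i')): buffer="cipcivmcia" (len 10), cursors c1@2 c2@5 c3@9, authorship 11.22..33.
After op 3 (insert('o')): buffer="ciopciovmcioa" (len 13), cursors c1@3 c2@7 c3@12, authorship 111.222..333.
After op 4 (delete): buffer="cipcivmcia" (len 10), cursors c1@2 c2@5 c3@9, authorship 11.22..33.

Answer: cipcivmcia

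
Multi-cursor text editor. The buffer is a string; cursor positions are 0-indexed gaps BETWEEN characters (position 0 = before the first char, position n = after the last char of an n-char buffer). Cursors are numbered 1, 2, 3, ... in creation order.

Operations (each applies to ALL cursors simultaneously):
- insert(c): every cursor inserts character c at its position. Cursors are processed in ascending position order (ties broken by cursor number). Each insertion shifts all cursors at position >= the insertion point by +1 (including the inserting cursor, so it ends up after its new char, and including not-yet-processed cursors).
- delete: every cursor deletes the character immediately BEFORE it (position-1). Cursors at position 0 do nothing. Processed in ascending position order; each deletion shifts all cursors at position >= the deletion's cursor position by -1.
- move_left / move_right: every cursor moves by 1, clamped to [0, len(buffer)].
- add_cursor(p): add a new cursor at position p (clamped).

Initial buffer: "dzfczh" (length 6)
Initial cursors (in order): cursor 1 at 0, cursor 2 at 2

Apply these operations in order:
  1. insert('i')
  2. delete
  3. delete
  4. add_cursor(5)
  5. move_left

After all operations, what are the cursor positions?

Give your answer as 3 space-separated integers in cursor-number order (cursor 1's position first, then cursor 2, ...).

Answer: 0 0 4

Derivation:
After op 1 (insert('i')): buffer="idzifczh" (len 8), cursors c1@1 c2@4, authorship 1..2....
After op 2 (delete): buffer="dzfczh" (len 6), cursors c1@0 c2@2, authorship ......
After op 3 (delete): buffer="dfczh" (len 5), cursors c1@0 c2@1, authorship .....
After op 4 (add_cursor(5)): buffer="dfczh" (len 5), cursors c1@0 c2@1 c3@5, authorship .....
After op 5 (move_left): buffer="dfczh" (len 5), cursors c1@0 c2@0 c3@4, authorship .....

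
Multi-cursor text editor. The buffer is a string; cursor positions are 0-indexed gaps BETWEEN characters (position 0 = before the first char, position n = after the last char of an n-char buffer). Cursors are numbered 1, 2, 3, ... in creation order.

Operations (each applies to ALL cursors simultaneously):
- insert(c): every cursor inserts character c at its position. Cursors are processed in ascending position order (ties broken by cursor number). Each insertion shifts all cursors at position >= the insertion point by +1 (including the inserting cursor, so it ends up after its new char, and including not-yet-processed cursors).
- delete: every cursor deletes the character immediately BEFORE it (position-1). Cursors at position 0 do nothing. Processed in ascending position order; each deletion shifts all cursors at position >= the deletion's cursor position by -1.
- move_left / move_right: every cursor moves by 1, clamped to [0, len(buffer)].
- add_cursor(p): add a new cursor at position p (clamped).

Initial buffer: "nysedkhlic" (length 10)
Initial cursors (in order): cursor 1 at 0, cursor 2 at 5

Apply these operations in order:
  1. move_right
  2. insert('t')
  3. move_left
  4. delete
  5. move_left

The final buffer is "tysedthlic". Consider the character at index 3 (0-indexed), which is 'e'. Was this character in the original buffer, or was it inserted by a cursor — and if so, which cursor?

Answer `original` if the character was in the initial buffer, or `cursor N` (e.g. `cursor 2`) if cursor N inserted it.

After op 1 (move_right): buffer="nysedkhlic" (len 10), cursors c1@1 c2@6, authorship ..........
After op 2 (insert('t')): buffer="ntysedkthlic" (len 12), cursors c1@2 c2@8, authorship .1.....2....
After op 3 (move_left): buffer="ntysedkthlic" (len 12), cursors c1@1 c2@7, authorship .1.....2....
After op 4 (delete): buffer="tysedthlic" (len 10), cursors c1@0 c2@5, authorship 1....2....
After op 5 (move_left): buffer="tysedthlic" (len 10), cursors c1@0 c2@4, authorship 1....2....
Authorship (.=original, N=cursor N): 1 . . . . 2 . . . .
Index 3: author = original

Answer: original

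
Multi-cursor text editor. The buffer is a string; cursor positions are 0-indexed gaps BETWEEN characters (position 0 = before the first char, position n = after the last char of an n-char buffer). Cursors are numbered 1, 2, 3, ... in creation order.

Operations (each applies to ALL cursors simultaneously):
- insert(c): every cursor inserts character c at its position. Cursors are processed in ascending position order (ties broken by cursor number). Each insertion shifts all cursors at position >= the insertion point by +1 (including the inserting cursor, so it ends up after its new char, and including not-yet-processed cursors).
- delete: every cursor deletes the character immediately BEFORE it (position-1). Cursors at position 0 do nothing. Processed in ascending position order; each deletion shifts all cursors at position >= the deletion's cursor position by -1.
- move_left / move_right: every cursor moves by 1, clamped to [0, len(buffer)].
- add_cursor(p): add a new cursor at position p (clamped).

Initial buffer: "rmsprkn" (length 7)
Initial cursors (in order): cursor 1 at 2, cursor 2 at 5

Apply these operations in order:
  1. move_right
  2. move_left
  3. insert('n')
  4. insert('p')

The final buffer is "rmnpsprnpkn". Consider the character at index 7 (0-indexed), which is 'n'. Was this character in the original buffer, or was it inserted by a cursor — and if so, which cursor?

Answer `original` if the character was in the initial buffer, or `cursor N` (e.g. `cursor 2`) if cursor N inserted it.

After op 1 (move_right): buffer="rmsprkn" (len 7), cursors c1@3 c2@6, authorship .......
After op 2 (move_left): buffer="rmsprkn" (len 7), cursors c1@2 c2@5, authorship .......
After op 3 (insert('n')): buffer="rmnsprnkn" (len 9), cursors c1@3 c2@7, authorship ..1...2..
After op 4 (insert('p')): buffer="rmnpsprnpkn" (len 11), cursors c1@4 c2@9, authorship ..11...22..
Authorship (.=original, N=cursor N): . . 1 1 . . . 2 2 . .
Index 7: author = 2

Answer: cursor 2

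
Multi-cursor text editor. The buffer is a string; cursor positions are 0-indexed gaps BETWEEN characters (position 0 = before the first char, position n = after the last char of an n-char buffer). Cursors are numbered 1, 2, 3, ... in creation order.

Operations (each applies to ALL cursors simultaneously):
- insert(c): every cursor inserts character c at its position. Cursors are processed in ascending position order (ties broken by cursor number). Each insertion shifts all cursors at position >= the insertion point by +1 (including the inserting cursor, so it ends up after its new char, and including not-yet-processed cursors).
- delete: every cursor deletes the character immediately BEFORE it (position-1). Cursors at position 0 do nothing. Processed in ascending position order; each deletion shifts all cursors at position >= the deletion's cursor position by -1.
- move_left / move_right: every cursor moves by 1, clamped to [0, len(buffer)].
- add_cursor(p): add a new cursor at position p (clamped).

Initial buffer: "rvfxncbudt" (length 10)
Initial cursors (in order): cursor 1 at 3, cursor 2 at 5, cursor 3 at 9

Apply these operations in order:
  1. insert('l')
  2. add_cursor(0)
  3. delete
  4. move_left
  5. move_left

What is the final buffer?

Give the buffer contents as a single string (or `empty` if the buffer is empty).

After op 1 (insert('l')): buffer="rvflxnlcbudlt" (len 13), cursors c1@4 c2@7 c3@12, authorship ...1..2....3.
After op 2 (add_cursor(0)): buffer="rvflxnlcbudlt" (len 13), cursors c4@0 c1@4 c2@7 c3@12, authorship ...1..2....3.
After op 3 (delete): buffer="rvfxncbudt" (len 10), cursors c4@0 c1@3 c2@5 c3@9, authorship ..........
After op 4 (move_left): buffer="rvfxncbudt" (len 10), cursors c4@0 c1@2 c2@4 c3@8, authorship ..........
After op 5 (move_left): buffer="rvfxncbudt" (len 10), cursors c4@0 c1@1 c2@3 c3@7, authorship ..........

Answer: rvfxncbudt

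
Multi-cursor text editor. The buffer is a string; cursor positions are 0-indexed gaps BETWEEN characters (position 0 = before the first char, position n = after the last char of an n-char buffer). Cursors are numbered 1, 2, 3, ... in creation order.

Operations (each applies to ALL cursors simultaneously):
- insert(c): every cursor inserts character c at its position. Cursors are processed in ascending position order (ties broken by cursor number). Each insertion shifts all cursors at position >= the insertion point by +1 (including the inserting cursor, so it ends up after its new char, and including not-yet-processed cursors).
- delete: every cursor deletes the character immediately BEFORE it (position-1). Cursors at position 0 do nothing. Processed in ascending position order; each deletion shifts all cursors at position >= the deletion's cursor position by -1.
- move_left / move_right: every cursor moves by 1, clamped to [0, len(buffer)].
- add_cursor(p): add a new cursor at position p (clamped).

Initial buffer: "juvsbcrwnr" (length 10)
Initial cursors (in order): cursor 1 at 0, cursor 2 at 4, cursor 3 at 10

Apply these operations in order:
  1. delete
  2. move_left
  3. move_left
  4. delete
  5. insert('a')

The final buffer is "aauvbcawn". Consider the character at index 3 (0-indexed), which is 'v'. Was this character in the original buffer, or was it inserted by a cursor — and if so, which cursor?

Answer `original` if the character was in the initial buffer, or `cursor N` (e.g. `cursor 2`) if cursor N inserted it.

After op 1 (delete): buffer="juvbcrwn" (len 8), cursors c1@0 c2@3 c3@8, authorship ........
After op 2 (move_left): buffer="juvbcrwn" (len 8), cursors c1@0 c2@2 c3@7, authorship ........
After op 3 (move_left): buffer="juvbcrwn" (len 8), cursors c1@0 c2@1 c3@6, authorship ........
After op 4 (delete): buffer="uvbcwn" (len 6), cursors c1@0 c2@0 c3@4, authorship ......
After op 5 (insert('a')): buffer="aauvbcawn" (len 9), cursors c1@2 c2@2 c3@7, authorship 12....3..
Authorship (.=original, N=cursor N): 1 2 . . . . 3 . .
Index 3: author = original

Answer: original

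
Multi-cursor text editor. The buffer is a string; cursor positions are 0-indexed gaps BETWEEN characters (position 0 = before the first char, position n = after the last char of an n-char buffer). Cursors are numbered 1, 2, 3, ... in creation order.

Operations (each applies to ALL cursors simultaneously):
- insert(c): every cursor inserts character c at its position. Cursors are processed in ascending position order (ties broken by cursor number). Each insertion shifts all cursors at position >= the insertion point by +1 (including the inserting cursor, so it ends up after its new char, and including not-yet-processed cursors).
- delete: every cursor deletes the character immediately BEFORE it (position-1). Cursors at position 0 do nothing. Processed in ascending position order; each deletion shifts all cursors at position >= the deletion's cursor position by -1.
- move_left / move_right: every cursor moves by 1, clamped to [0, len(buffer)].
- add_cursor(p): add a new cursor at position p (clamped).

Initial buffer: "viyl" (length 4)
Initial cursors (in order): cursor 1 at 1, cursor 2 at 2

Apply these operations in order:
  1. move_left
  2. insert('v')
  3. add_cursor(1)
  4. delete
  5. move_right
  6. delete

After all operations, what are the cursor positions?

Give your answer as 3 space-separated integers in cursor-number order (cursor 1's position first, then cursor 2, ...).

After op 1 (move_left): buffer="viyl" (len 4), cursors c1@0 c2@1, authorship ....
After op 2 (insert('v')): buffer="vvviyl" (len 6), cursors c1@1 c2@3, authorship 1.2...
After op 3 (add_cursor(1)): buffer="vvviyl" (len 6), cursors c1@1 c3@1 c2@3, authorship 1.2...
After op 4 (delete): buffer="viyl" (len 4), cursors c1@0 c3@0 c2@1, authorship ....
After op 5 (move_right): buffer="viyl" (len 4), cursors c1@1 c3@1 c2@2, authorship ....
After op 6 (delete): buffer="yl" (len 2), cursors c1@0 c2@0 c3@0, authorship ..

Answer: 0 0 0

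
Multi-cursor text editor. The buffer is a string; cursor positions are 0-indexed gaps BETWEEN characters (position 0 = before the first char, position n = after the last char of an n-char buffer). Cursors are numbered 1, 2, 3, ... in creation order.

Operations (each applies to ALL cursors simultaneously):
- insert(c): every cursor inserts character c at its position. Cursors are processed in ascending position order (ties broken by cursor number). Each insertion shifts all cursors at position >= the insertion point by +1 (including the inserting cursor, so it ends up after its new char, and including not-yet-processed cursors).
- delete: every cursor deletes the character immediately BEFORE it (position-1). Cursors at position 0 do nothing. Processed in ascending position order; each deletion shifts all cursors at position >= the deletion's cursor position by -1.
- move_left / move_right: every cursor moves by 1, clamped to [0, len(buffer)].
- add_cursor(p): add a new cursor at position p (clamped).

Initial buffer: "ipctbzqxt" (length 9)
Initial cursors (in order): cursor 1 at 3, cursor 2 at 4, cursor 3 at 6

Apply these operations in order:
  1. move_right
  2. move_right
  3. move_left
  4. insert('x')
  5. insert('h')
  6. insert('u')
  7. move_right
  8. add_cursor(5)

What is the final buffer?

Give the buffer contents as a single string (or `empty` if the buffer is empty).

After op 1 (move_right): buffer="ipctbzqxt" (len 9), cursors c1@4 c2@5 c3@7, authorship .........
After op 2 (move_right): buffer="ipctbzqxt" (len 9), cursors c1@5 c2@6 c3@8, authorship .........
After op 3 (move_left): buffer="ipctbzqxt" (len 9), cursors c1@4 c2@5 c3@7, authorship .........
After op 4 (insert('x')): buffer="ipctxbxzqxxt" (len 12), cursors c1@5 c2@7 c3@10, authorship ....1.2..3..
After op 5 (insert('h')): buffer="ipctxhbxhzqxhxt" (len 15), cursors c1@6 c2@9 c3@13, authorship ....11.22..33..
After op 6 (insert('u')): buffer="ipctxhubxhuzqxhuxt" (len 18), cursors c1@7 c2@11 c3@16, authorship ....111.222..333..
After op 7 (move_right): buffer="ipctxhubxhuzqxhuxt" (len 18), cursors c1@8 c2@12 c3@17, authorship ....111.222..333..
After op 8 (add_cursor(5)): buffer="ipctxhubxhuzqxhuxt" (len 18), cursors c4@5 c1@8 c2@12 c3@17, authorship ....111.222..333..

Answer: ipctxhubxhuzqxhuxt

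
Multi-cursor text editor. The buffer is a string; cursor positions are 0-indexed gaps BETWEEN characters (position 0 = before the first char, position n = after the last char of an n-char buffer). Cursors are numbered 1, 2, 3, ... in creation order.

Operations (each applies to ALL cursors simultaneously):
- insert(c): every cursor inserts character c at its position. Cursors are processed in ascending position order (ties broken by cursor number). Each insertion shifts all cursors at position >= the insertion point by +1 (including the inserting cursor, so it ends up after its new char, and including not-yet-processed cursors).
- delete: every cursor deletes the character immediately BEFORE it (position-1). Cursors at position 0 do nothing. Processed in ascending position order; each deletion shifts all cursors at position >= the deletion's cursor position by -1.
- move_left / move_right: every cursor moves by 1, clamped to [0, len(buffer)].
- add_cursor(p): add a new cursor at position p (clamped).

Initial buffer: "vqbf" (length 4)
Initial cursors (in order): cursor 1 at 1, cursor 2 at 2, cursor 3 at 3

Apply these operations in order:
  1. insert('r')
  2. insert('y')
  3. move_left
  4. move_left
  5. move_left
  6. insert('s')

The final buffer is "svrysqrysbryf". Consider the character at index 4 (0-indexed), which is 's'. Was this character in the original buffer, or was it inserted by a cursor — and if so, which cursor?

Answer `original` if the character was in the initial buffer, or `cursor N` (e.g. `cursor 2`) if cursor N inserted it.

After op 1 (insert('r')): buffer="vrqrbrf" (len 7), cursors c1@2 c2@4 c3@6, authorship .1.2.3.
After op 2 (insert('y')): buffer="vryqrybryf" (len 10), cursors c1@3 c2@6 c3@9, authorship .11.22.33.
After op 3 (move_left): buffer="vryqrybryf" (len 10), cursors c1@2 c2@5 c3@8, authorship .11.22.33.
After op 4 (move_left): buffer="vryqrybryf" (len 10), cursors c1@1 c2@4 c3@7, authorship .11.22.33.
After op 5 (move_left): buffer="vryqrybryf" (len 10), cursors c1@0 c2@3 c3@6, authorship .11.22.33.
After op 6 (insert('s')): buffer="svrysqrysbryf" (len 13), cursors c1@1 c2@5 c3@9, authorship 1.112.223.33.
Authorship (.=original, N=cursor N): 1 . 1 1 2 . 2 2 3 . 3 3 .
Index 4: author = 2

Answer: cursor 2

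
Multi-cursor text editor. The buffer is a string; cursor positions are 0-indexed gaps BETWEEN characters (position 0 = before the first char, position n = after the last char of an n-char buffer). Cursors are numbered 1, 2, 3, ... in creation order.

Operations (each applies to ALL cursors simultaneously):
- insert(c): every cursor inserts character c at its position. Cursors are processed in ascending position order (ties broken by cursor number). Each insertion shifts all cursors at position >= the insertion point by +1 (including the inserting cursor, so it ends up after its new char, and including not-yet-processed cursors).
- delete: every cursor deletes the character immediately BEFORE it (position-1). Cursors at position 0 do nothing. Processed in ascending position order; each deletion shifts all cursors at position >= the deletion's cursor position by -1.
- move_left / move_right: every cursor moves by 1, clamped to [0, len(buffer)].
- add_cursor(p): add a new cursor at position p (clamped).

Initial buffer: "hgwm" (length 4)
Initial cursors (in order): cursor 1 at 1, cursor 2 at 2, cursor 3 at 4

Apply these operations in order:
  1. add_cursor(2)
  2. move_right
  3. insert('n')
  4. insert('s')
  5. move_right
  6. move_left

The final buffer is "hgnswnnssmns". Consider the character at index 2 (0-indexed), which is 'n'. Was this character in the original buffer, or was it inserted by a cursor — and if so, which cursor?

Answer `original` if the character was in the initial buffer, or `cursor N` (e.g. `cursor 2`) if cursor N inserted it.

After op 1 (add_cursor(2)): buffer="hgwm" (len 4), cursors c1@1 c2@2 c4@2 c3@4, authorship ....
After op 2 (move_right): buffer="hgwm" (len 4), cursors c1@2 c2@3 c4@3 c3@4, authorship ....
After op 3 (insert('n')): buffer="hgnwnnmn" (len 8), cursors c1@3 c2@6 c4@6 c3@8, authorship ..1.24.3
After op 4 (insert('s')): buffer="hgnswnnssmns" (len 12), cursors c1@4 c2@9 c4@9 c3@12, authorship ..11.2424.33
After op 5 (move_right): buffer="hgnswnnssmns" (len 12), cursors c1@5 c2@10 c4@10 c3@12, authorship ..11.2424.33
After op 6 (move_left): buffer="hgnswnnssmns" (len 12), cursors c1@4 c2@9 c4@9 c3@11, authorship ..11.2424.33
Authorship (.=original, N=cursor N): . . 1 1 . 2 4 2 4 . 3 3
Index 2: author = 1

Answer: cursor 1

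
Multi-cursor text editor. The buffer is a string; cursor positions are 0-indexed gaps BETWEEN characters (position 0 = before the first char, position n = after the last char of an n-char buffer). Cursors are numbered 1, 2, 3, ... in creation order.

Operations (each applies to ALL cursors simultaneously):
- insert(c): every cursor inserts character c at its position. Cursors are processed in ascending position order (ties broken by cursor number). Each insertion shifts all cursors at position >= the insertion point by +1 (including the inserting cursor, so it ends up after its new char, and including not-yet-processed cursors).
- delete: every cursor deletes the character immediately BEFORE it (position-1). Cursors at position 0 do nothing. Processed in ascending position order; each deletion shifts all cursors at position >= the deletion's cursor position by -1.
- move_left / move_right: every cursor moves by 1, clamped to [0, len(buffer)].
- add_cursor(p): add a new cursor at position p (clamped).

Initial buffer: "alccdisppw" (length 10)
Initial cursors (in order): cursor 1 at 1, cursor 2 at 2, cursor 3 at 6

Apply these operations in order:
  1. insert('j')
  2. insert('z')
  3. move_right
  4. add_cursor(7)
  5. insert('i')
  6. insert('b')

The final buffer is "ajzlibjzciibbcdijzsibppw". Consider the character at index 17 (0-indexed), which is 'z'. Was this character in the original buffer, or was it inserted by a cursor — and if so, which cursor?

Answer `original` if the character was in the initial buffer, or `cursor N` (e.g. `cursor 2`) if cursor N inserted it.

After op 1 (insert('j')): buffer="ajljccdijsppw" (len 13), cursors c1@2 c2@4 c3@9, authorship .1.2....3....
After op 2 (insert('z')): buffer="ajzljzccdijzsppw" (len 16), cursors c1@3 c2@6 c3@12, authorship .11.22....33....
After op 3 (move_right): buffer="ajzljzccdijzsppw" (len 16), cursors c1@4 c2@7 c3@13, authorship .11.22....33....
After op 4 (add_cursor(7)): buffer="ajzljzccdijzsppw" (len 16), cursors c1@4 c2@7 c4@7 c3@13, authorship .11.22....33....
After op 5 (insert('i')): buffer="ajzlijzciicdijzsippw" (len 20), cursors c1@5 c2@10 c4@10 c3@17, authorship .11.122.24...33.3...
After op 6 (insert('b')): buffer="ajzlibjzciibbcdijzsibppw" (len 24), cursors c1@6 c2@13 c4@13 c3@21, authorship .11.1122.2424...33.33...
Authorship (.=original, N=cursor N): . 1 1 . 1 1 2 2 . 2 4 2 4 . . . 3 3 . 3 3 . . .
Index 17: author = 3

Answer: cursor 3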